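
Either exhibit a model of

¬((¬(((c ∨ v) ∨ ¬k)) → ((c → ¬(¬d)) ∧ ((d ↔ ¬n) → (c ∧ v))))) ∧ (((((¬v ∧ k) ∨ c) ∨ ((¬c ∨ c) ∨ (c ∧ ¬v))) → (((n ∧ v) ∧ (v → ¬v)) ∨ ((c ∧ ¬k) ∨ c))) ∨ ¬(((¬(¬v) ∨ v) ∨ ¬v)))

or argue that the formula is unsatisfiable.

UNSATISFIABLE

Case c = True: the conjunct ¬((¬(((c ∨ v) ∨ ¬k)) → ((c → ¬(¬d)) ∧ ((d ↔ ¬n) → (c ∧ v))))) becomes ¬((False → (¬(¬d) ∧ ((d ↔ ¬n) → v)))) = False.
Case c = False: the formula simplifies to ¬((¬((v ∨ ¬k)) → ¬((d ↔ ¬n)))) ∧ (((n ∧ v) ∧ (v → ¬v)) ∨ ¬(((¬(¬v) ∨ v) ∨ ¬v))).
  v = True: the conjunct ¬((¬((v ∨ ¬k)) → ¬((d ↔ ¬n)))) becomes ¬((False → ¬((d ↔ ¬n)))) = False.
  v = False: the conjunct ((n ∧ v) ∧ (v → ¬v)) ∨ ¬(((¬(¬v) ∨ v) ∨ ¬v)) becomes (False ∧ True) ∨ ¬True = False.
Both cases fail — unsatisfiable.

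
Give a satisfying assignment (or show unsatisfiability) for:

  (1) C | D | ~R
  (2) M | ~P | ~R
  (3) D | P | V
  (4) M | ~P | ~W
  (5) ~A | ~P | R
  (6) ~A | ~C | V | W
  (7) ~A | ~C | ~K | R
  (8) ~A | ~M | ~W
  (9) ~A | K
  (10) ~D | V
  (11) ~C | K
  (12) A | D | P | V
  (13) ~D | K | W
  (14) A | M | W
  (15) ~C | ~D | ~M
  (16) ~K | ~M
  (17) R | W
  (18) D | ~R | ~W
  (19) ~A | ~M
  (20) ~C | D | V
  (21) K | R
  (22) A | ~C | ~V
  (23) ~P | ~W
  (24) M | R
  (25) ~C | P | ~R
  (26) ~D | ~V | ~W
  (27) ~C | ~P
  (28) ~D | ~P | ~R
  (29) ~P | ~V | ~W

P=F; M=F; A=T; V=T; W=F; D=T; K=T; C=F; R=T

Set P = False.
Set M = False.
  then (M | R) forces R = True.
  then (~C | P | ~R) forces C = False.
  then (C | D | ~R) forces D = True.
  then (~D | V) forces V = True.
  then (~D | ~V | ~W) forces W = False.
  then (~D | K | W) forces K = True.
  then (A | M | W) forces A = True.
All clauses satisfied.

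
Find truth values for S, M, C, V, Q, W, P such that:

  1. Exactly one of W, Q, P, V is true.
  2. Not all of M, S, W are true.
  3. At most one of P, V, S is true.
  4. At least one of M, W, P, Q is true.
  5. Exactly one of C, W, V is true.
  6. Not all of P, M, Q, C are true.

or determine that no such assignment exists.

S: False; M: False; C: True; V: False; Q: True; W: False; P: False

  (1) {W, Q, P, V}: 1 true — exactly one ✓
  (2) {M, S, W}: 0/3 true — not all ✓
  (3) {P, V, S}: 0 true — at most one ✓
  (4) {M, W, P, Q}: 1 true — at least one ✓
  (5) {C, W, V}: 1 true — exactly one ✓
  (6) {P, M, Q, C}: 2/4 true — not all ✓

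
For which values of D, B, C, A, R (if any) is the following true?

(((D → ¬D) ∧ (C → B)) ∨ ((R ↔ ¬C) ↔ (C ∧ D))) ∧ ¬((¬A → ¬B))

D = False; B = True; C = False; A = False; R = False

  ((D → ¬D) ∧ (C → B)) ∨ ((R ↔ ¬C) ↔ (C ∧ D)) = True
    (D → ¬D) ∧ (C → B) = True
      D → ¬D = True
        ¬D = True
      C → B = True
    (R ↔ ¬C) ↔ (C ∧ D) = True
      R ↔ ¬C = False
        ¬C = True
      C ∧ D = False
  ¬((¬A → ¬B)) = True
    ¬A → ¬B = False
      ¬A = True
      ¬B = False
Both conjuncts True, so the formula holds.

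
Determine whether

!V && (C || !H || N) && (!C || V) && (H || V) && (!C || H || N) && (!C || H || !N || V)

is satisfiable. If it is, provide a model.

Unit clause (!V) forces V = False.
In (!C || V) only !C is left, so C = False.
In (H || V) only H is left, so H = True.
In (C || !H || N) only N is left, so N = True.
Check each clause:
  (!V): !V holds.
  (C || !H || N): N holds.
  (!C || V): !C holds.
  (H || V): H holds.
  (!C || H || N): !C holds.
  (!C || H || !N || V): !C holds.
All clauses satisfied.

C: False, N: True, H: True, V: False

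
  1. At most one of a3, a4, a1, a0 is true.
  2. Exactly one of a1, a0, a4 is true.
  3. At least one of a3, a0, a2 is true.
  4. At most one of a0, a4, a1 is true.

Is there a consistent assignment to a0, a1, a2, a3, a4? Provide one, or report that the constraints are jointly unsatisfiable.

a0=T, a1=F, a2=T, a3=F, a4=F

  (1) {a3, a4, a1, a0}: 1 true — at most one ✓
  (2) {a1, a0, a4}: 1 true — exactly one ✓
  (3) {a3, a0, a2}: 2 true — at least one ✓
  (4) {a0, a4, a1}: 1 true — at most one ✓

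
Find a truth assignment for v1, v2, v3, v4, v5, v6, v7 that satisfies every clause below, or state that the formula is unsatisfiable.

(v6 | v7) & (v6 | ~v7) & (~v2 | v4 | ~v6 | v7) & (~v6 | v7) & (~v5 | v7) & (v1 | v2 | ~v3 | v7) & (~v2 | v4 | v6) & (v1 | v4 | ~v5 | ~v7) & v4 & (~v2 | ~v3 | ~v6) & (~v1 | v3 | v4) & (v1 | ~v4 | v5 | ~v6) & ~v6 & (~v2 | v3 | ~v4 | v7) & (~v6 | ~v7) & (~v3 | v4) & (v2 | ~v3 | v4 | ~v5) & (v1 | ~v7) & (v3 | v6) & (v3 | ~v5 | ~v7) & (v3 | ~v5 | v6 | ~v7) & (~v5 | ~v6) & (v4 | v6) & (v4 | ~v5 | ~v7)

Case v6 = True:
  Clause (~v6) is falsified — contradiction.
Case v6 = False:
  (v6 | v7) forces v7 = True.
  Clause (v6 | ~v7) is falsified — contradiction.
Both cases fail, so the formula is unsatisfiable.

No satisfying assignment exists.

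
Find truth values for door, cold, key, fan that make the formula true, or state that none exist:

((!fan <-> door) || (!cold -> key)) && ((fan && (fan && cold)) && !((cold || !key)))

Case cold = True: the conjunct !((cold || !key)) becomes !((True || !key)) = False.
Case cold = False: the conjunct cold is False.
Both cases fail — unsatisfiable.

No satisfying assignment exists.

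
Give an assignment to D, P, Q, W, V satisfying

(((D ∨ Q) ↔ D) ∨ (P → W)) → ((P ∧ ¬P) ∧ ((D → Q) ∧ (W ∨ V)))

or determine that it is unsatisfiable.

D=F, P=T, Q=T, W=F, V=F

  (((D ∨ Q) ↔ D) ∨ (P → W)) → ((P ∧ ¬P) ∧ ((D → Q) ∧ (W ∨ V))) = True
    ((D ∨ Q) ↔ D) ∨ (P → W) = False
      (D ∨ Q) ↔ D = False
        D ∨ Q = True
      P → W = False
    (P ∧ ¬P) ∧ ((D → Q) ∧ (W ∨ V)) = False
      P ∧ ¬P = False
        ¬P = False
      (D → Q) ∧ (W ∨ V) = False
        D → Q = True
        W ∨ V = False
The formula evaluates to True.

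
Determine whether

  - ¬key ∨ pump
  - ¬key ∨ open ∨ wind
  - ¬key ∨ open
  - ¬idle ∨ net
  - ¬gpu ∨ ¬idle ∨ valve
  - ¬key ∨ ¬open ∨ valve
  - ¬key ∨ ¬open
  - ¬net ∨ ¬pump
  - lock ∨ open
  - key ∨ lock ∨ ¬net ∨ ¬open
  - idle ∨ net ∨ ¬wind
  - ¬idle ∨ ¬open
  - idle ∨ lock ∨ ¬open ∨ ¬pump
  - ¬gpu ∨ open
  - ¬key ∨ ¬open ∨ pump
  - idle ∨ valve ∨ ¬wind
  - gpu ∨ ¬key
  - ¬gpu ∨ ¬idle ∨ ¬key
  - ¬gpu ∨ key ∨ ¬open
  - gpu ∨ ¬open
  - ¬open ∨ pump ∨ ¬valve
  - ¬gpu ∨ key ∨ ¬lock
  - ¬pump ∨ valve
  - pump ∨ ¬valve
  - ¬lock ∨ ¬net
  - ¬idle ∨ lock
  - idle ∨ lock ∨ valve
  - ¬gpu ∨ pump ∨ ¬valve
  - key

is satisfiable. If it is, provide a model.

Case key = True:
  (¬key ∨ pump) forces pump = True.
  (¬key ∨ open) forces open = True.
  Clause (¬key ∨ ¬open) is falsified — contradiction.
Case key = False:
  Clause (key) is falsified — contradiction.
Both cases fail, so the formula is unsatisfiable.

Unsatisfiable — no assignment works.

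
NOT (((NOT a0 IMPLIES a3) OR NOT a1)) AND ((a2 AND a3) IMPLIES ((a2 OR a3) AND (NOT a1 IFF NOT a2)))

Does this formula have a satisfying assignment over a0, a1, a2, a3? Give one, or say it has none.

a0 = False, a1 = True, a2 = True, a3 = False

  NOT (((NOT a0 IMPLIES a3) OR NOT a1)) = True
    (NOT a0 IMPLIES a3) OR NOT a1 = False
      NOT a0 IMPLIES a3 = False
        NOT a0 = True
      NOT a1 = False
  (a2 AND a3) IMPLIES ((a2 OR a3) AND (NOT a1 IFF NOT a2)) = True
    a2 AND a3 = False
    (a2 OR a3) AND (NOT a1 IFF NOT a2) = True
      a2 OR a3 = True
      NOT a1 IFF NOT a2 = True
        NOT a1 = False
        NOT a2 = False
Both conjuncts True, so the formula holds.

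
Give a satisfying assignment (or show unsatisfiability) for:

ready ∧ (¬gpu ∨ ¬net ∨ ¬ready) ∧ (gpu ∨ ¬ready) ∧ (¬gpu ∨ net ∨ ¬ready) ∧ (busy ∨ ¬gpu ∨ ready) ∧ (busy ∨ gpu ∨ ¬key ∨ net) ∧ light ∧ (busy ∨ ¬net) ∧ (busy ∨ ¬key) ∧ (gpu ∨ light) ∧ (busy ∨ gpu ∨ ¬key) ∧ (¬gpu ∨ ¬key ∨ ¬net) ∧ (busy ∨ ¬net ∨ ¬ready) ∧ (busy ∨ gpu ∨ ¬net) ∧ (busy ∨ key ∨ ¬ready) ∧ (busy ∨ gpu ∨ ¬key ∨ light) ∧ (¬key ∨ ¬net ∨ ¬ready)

Case ready = True:
  (gpu ∨ ¬ready) forces gpu = True.
  (¬gpu ∨ ¬net ∨ ¬ready) forces net = False.
  Clause (¬gpu ∨ net ∨ ¬ready) is falsified — contradiction.
Case ready = False:
  Clause (ready) is falsified — contradiction.
Both cases fail, so the formula is unsatisfiable.

The formula is unsatisfiable.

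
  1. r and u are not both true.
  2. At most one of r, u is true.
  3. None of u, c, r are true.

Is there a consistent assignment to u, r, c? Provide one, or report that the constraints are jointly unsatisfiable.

u = False; r = False; c = False

  (1) r=F, u=F — not both ✓
  (2) {r, u}: 0 true — at most one ✓
  (3) {u, c, r}: 0 true — none ✓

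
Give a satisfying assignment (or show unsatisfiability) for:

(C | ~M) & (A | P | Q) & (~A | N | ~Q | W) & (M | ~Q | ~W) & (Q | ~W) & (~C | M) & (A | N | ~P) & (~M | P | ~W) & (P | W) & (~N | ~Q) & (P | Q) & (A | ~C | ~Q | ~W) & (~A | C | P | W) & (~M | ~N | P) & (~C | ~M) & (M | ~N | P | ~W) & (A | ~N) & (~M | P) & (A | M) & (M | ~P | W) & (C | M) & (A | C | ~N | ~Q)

Unsatisfiable — no assignment works.

Case M = True:
  (C | ~M) forces C = True.
  Clause (~C | ~M) is falsified — contradiction.
Case M = False:
  (~C | M) forces C = False.
  Clause (C | M) is falsified — contradiction.
Both cases fail, so the formula is unsatisfiable.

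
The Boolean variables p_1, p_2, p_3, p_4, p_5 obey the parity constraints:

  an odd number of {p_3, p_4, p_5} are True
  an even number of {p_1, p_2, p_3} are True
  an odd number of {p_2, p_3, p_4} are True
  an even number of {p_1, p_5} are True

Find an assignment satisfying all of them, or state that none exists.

p_1 = True, p_2 = True, p_3 = False, p_4 = False, p_5 = True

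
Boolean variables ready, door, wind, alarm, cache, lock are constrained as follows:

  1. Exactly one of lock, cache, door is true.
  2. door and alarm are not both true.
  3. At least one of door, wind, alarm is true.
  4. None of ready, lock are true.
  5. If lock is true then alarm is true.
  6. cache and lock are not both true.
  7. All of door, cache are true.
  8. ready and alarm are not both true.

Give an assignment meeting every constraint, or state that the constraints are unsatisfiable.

Case door = True:
  (1) with door=T forces lock = False.
  (1) with door=T forces cache = False.
  Constraint (7) is violated (cache=F) — contradiction.
Case door = False:
  Constraint (7) is violated (door=F) — contradiction.
Both cases fail — unsatisfiable.

UNSATISFIABLE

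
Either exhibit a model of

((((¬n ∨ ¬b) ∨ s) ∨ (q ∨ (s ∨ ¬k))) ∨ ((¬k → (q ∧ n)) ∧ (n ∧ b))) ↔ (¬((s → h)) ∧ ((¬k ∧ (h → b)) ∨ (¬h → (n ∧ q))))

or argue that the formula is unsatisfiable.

k = False, n = True, h = False, q = False, s = True, b = True

  ((((¬n ∨ ¬b) ∨ s) ∨ (q ∨ (s ∨ ¬k))) ∨ ((¬k → (q ∧ n)) ∧ (n ∧ b))) ↔ (¬((s → h)) ∧ ((¬k ∧ (h → b)) ∨ (¬h → (n ∧ q)))) = True
    (((¬n ∨ ¬b) ∨ s) ∨ (q ∨ (s ∨ ¬k))) ∨ ((¬k → (q ∧ n)) ∧ (n ∧ b)) = True
      ((¬n ∨ ¬b) ∨ s) ∨ (q ∨ (s ∨ ¬k)) = True
        (¬n ∨ ¬b) ∨ s = True
          ¬n ∨ ¬b = False
            ¬n = False
            ¬b = False
        q ∨ (s ∨ ¬k) = True
          s ∨ ¬k = True
            ¬k = True
      (¬k → (q ∧ n)) ∧ (n ∧ b) = False
        ¬k → (q ∧ n) = False
          ¬k = True
          q ∧ n = False
        n ∧ b = True
    ¬((s → h)) ∧ ((¬k ∧ (h → b)) ∨ (¬h → (n ∧ q))) = True
      ¬((s → h)) = True
        s → h = False
      (¬k ∧ (h → b)) ∨ (¬h → (n ∧ q)) = True
        ¬k ∧ (h → b) = True
          ¬k = True
          h → b = True
        ¬h → (n ∧ q) = False
          ¬h = True
          n ∧ q = False
The formula evaluates to True.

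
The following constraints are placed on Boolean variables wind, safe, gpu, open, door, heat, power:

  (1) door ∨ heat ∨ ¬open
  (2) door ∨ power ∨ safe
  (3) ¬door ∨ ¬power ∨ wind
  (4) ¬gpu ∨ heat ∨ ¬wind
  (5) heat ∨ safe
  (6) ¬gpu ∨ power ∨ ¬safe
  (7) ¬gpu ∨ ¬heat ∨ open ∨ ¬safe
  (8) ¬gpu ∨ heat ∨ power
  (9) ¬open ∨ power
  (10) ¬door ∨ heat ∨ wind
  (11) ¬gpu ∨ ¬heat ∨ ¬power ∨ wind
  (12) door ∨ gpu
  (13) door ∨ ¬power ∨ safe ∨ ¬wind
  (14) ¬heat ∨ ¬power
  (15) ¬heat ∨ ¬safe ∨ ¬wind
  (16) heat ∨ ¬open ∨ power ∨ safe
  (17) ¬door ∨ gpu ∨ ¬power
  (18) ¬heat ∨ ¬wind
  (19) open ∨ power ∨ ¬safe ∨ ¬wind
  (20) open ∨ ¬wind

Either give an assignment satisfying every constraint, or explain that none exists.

Set wind = False.
Set safe = True.
Set gpu = True.
  then (¬gpu ∨ power ∨ ¬safe) forces power = True.
  then (¬gpu ∨ ¬heat ∨ ¬power ∨ wind) forces heat = False.
  then (¬door ∨ ¬power ∨ wind) forces door = False.
  then (door ∨ heat ∨ ¬open) forces open = False.
All clauses satisfied.

wind: False; safe: True; gpu: True; open: False; door: False; heat: False; power: True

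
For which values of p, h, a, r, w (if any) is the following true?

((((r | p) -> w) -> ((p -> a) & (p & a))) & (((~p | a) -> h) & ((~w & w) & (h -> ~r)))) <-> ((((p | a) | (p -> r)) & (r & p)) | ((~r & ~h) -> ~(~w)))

p=F; h=F; a=T; r=F; w=F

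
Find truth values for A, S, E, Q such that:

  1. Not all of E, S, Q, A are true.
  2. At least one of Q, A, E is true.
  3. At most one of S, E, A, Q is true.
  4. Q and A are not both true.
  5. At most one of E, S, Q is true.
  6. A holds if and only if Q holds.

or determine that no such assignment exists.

A = False; S = False; E = True; Q = False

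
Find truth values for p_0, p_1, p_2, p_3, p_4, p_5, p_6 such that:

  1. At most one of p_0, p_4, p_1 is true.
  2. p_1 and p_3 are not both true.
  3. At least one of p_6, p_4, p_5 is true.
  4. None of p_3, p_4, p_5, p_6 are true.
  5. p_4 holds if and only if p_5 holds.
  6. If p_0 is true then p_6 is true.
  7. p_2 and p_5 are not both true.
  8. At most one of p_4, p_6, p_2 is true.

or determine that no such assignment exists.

Unsatisfiable — no assignment works.

Case p_3 = True:
  Constraint (4) is violated (p_3=T) — contradiction.
Case p_3 = False:
  (4) forces p_4 = False.
  (4) forces p_5 = False.
  (3) with p_4=F, p_5=F forces p_6 = True.
  Constraint (4) is violated (p_6=T) — contradiction.
Both cases fail — unsatisfiable.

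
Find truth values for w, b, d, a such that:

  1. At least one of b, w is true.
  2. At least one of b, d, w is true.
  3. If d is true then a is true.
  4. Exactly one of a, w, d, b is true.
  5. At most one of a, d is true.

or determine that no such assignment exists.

w=F, b=T, d=F, a=F

  (1) {b, w}: 1 true — at least one ✓
  (2) {b, d, w}: 1 true — at least one ✓
  (3) d=F ⇒ a: vacuous ✓
  (4) {a, w, d, b}: 1 true — exactly one ✓
  (5) {a, d}: 0 true — at most one ✓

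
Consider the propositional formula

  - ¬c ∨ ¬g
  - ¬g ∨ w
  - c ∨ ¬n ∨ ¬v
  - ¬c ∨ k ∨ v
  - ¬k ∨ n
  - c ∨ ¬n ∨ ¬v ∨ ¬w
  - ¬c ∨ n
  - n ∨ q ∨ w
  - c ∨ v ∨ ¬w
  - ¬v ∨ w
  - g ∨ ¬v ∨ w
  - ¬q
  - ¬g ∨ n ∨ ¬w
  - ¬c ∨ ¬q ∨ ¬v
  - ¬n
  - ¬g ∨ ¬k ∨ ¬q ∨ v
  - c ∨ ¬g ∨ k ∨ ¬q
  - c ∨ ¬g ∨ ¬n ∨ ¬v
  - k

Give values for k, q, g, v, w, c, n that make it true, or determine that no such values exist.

No satisfying assignment exists.

Case k = True:
  (¬k ∨ n) forces n = True.
  Clause (¬n) is falsified — contradiction.
Case k = False:
  Clause (k) is falsified — contradiction.
Both cases fail, so the formula is unsatisfiable.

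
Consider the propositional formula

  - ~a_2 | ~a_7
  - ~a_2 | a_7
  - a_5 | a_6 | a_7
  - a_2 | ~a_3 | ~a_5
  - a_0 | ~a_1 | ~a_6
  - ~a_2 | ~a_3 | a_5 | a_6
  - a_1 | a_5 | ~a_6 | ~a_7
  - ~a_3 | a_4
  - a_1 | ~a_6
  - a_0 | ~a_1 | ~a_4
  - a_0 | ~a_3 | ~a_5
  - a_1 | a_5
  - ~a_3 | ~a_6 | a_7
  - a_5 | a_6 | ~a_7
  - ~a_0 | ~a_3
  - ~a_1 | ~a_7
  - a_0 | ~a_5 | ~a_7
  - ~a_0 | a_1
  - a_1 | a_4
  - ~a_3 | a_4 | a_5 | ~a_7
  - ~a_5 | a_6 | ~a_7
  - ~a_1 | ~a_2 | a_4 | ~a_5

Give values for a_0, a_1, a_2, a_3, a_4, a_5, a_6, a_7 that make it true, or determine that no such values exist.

a_0=T, a_1=T, a_2=F, a_3=F, a_4=T, a_5=T, a_6=T, a_7=F

Set a_0 = True.
  then (~a_0 | ~a_3) forces a_3 = False.
  then (~a_0 | a_1) forces a_1 = True.
  then (~a_1 | ~a_7) forces a_7 = False.
  then (~a_2 | a_7) forces a_2 = False.
Set a_4 = True.
Set a_5 = True.
Set a_6 = True.
All clauses satisfied.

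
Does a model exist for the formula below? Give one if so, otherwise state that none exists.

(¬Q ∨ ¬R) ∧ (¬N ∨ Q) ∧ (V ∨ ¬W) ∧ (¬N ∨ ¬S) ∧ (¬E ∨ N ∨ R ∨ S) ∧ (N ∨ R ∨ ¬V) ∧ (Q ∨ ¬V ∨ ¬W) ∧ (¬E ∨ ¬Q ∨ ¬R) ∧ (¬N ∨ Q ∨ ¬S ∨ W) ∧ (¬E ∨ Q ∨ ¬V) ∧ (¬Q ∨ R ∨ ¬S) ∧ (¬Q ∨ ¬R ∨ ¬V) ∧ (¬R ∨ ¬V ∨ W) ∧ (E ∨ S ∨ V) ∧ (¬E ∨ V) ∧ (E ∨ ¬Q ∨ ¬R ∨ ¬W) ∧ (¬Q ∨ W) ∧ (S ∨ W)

Set R = False.
Set N = False.
  then (N ∨ R ∨ ¬V) forces V = False.
  then (¬E ∨ V) forces E = False.
  then (V ∨ ¬W) forces W = False.
  then (E ∨ S ∨ V) forces S = True.
  then (¬Q ∨ W) forces Q = False.
All clauses satisfied.

R: False, N: False, Q: False, V: False, E: False, S: True, W: False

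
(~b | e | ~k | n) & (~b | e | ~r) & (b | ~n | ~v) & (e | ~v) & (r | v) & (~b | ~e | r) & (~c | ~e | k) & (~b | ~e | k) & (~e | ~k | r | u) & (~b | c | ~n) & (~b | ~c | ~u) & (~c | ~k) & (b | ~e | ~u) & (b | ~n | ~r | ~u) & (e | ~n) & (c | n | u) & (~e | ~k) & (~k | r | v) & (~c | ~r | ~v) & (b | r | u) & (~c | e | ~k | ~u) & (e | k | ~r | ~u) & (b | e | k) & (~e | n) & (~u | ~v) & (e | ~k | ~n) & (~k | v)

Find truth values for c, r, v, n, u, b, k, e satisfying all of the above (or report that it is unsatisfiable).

c = False, r = True, v = False, n = True, u = False, b = False, k = False, e = True

Set c = False.
Set r = True.
Try v = True:
  (e | ~v) forces e = True.
  (~e | ~k) forces k = False.
  (~b | ~e | k) forces b = False.
  (b | ~n | ~v) forces n = False.
  clause (~e | n) is falsified — backtrack.
So v = False.
  then (~k | v) forces k = False.
Try n = False:
  (c | n | u) forces u = True.
  (e | k | ~r | ~u) forces e = True.
  clause (~e | n) is falsified — backtrack.
So n = True.
  then (~b | c | ~n) forces b = False.
  then (b | ~n | ~r | ~u) forces u = False.
  then (e | ~n) forces e = True.
All clauses satisfied.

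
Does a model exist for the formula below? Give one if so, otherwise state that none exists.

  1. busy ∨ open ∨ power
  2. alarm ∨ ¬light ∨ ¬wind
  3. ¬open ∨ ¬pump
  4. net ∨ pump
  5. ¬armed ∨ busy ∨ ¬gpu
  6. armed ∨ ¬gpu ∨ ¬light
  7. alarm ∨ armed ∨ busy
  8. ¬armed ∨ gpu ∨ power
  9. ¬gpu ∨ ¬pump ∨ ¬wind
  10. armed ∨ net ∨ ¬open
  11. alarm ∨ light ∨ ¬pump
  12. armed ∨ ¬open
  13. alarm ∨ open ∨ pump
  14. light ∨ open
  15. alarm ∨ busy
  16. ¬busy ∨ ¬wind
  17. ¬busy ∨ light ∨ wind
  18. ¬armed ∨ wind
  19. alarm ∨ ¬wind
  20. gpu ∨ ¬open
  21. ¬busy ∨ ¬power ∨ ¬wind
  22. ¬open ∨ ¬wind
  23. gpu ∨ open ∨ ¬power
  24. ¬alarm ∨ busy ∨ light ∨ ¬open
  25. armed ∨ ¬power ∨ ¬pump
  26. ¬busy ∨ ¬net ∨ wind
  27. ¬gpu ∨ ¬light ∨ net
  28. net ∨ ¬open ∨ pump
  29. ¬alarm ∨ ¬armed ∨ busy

Set armed = False.
  then (armed ∨ ¬open) forces open = False.
  then (light ∨ open) forces light = True.
  then (armed ∨ ¬gpu ∨ ¬light) forces gpu = False.
  then (gpu ∨ open ∨ ¬power) forces power = False.
  then (busy ∨ open ∨ power) forces busy = True.
  then (¬busy ∨ ¬wind) forces wind = False.
  then (¬busy ∨ ¬net ∨ wind) forces net = False.
  then (net ∨ pump) forces pump = True.
Set alarm = True.
All clauses satisfied.

armed = False, alarm = True, light = True, wind = False, net = False, busy = True, power = False, pump = True, gpu = False, open = False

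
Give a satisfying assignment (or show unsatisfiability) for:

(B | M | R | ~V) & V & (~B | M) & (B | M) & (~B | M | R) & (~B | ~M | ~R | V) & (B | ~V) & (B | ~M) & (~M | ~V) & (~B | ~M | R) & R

No satisfying assignment exists.

Case V = True:
  (B | ~V) forces B = True.
  (~B | M) forces M = True.
  Clause (~M | ~V) is falsified — contradiction.
Case V = False:
  Clause (V) is falsified — contradiction.
Both cases fail, so the formula is unsatisfiable.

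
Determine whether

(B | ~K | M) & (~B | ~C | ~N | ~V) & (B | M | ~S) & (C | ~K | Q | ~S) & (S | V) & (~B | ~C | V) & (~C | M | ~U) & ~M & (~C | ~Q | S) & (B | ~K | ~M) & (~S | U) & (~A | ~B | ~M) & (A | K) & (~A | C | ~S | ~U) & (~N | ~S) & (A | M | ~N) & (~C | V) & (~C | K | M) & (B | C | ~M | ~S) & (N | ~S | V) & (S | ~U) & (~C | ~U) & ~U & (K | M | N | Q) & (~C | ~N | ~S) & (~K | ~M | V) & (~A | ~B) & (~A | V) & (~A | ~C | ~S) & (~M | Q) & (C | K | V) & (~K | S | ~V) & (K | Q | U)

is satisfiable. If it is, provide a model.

Unit clause (~M) forces M = False.
Unit clause (~U) forces U = False.
In (~S | U) only ~S is left, so S = False.
In (S | V) only V is left, so V = True.
In (~K | S | ~V) only ~K is left, so K = False.
In (K | Q | U) only Q is left, so Q = True.
In (~C | ~Q | S) only ~C is left, so C = False.
In (A | K) only A is left, so A = True.
In (~A | ~B) only ~B is left, so B = False.
Set N = True.
All clauses satisfied.

K=F, N=T, A=T, C=F, S=F, B=F, M=F, Q=T, V=T, U=F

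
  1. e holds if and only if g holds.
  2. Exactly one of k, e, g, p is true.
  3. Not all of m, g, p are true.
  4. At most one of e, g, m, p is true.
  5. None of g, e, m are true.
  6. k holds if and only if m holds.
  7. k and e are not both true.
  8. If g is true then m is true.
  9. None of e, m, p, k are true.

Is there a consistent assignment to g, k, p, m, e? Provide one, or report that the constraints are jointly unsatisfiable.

Case k = True:
  Constraint (9) is violated (k=T) — contradiction.
Case k = False:
  (5) forces g = False.
  (1) with g=F forces e = False.
  (2) with k=F, e=F, g=F forces p = True.
  Constraint (9) is violated (p=T) — contradiction.
Both cases fail — unsatisfiable.

Unsatisfiable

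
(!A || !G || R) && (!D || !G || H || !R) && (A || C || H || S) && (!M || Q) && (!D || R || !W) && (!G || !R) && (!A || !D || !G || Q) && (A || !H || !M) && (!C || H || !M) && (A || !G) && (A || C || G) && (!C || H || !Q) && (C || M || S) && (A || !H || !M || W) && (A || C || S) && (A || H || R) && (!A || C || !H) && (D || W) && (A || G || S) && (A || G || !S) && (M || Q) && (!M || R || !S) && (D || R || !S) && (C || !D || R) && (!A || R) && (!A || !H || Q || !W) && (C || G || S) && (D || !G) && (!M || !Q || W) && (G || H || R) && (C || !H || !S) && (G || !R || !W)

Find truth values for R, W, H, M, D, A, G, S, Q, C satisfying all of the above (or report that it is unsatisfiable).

R: True; W: False; H: True; M: False; D: True; A: True; G: False; S: False; Q: True; C: True

Set R = True.
  then (!G || !R) forces G = False.
  then (G || !R || !W) forces W = False.
  then (D || W) forces D = True.
Set H = True.
Try M = True:
  (!M || Q) forces Q = True.
  clause (!M || !Q || W) is falsified — backtrack.
So M = False.
  then (M || Q) forces Q = True.
Try A = False:
  (A || C || G) forces C = True.
  (A || G || S) forces S = True.
  clause (A || G || !S) is falsified — backtrack.
So A = True.
  then (!A || C || !H) forces C = True.
Set S = False.
All clauses satisfied.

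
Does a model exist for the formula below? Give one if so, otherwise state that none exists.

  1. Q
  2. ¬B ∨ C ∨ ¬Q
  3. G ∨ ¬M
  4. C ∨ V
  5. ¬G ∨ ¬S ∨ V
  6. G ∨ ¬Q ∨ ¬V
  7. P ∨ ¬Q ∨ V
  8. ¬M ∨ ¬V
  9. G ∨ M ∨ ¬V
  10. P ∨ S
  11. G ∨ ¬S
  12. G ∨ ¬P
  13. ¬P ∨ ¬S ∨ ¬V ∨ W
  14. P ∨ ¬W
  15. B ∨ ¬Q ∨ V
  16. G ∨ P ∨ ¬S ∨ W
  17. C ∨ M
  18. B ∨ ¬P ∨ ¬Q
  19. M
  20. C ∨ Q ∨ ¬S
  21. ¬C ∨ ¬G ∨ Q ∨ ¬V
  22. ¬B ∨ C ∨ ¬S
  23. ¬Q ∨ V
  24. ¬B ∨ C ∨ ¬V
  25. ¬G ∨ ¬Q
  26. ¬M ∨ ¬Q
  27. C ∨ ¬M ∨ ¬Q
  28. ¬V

Case M = True:
  (Q) forces Q = True.
  Clause (¬M ∨ ¬Q) is falsified — contradiction.
Case M = False:
  Clause (M) is falsified — contradiction.
Both cases fail, so the formula is unsatisfiable.

No satisfying assignment exists.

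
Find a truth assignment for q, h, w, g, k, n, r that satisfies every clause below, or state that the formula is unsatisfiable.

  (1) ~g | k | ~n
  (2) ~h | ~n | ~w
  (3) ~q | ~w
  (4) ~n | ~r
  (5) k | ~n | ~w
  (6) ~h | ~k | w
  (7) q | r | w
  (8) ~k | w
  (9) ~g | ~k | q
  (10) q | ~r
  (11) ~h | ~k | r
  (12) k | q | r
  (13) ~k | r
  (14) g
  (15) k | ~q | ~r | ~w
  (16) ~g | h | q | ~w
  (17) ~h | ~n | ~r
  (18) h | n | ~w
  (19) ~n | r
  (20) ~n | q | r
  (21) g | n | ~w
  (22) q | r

Unit clause (g) forces g = True.
Try q = False:
  (~g | ~k | q) forces k = False.
  (~g | k | ~n) forces n = False.
  (q | ~r) forces r = False.
  clause (k | q | r) is falsified — backtrack.
So q = True.
  then (~q | ~w) forces w = False.
  then (~k | w) forces k = False.
  then (~g | k | ~n) forces n = False.
Set h = False.
Set r = True.
All clauses satisfied.

q=T; h=F; w=F; g=T; k=F; n=F; r=T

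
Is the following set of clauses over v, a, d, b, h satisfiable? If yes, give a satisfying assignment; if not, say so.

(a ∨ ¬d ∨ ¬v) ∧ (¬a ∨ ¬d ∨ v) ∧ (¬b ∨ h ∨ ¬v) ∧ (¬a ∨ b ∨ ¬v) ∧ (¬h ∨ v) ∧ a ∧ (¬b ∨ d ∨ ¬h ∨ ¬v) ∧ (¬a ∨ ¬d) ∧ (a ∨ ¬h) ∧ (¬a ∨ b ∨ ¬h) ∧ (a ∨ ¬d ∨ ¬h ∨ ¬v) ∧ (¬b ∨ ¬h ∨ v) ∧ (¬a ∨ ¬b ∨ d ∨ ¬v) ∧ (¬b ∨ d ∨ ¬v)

Unit clause (a) forces a = True.
In (¬a ∨ ¬d) only ¬d is left, so d = False.
Try v = True:
  (¬a ∨ b ∨ ¬v) forces b = True.
  clause (¬a ∨ ¬b ∨ d ∨ ¬v) is falsified — backtrack.
So v = False.
  then (¬h ∨ v) forces h = False.
Set b = False.
All clauses satisfied.

v=F, a=T, d=F, b=F, h=F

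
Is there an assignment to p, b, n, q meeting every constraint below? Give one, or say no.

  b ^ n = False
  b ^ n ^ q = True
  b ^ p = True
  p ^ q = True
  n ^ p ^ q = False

p = False; b = True; n = True; q = True

b ^ n = T ^ T = False ✓
b ^ n ^ q = T ^ T ^ T = True ✓
b ^ p = T ^ F = True ✓
p ^ q = F ^ T = True ✓
n ^ p ^ q = T ^ F ^ T = False ✓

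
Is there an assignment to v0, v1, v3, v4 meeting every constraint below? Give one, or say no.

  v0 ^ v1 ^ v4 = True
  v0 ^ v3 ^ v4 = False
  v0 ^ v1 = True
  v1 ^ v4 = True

v0: False, v1: True, v3: False, v4: False

v0 ^ v1 ^ v4 = F ^ T ^ F = True ✓
v0 ^ v3 ^ v4 = F ^ F ^ F = False ✓
v0 ^ v1 = F ^ T = True ✓
v1 ^ v4 = T ^ F = True ✓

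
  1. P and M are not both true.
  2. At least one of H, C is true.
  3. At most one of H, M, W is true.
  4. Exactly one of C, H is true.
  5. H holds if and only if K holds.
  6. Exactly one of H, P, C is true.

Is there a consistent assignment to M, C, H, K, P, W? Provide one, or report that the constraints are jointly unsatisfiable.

M = False, C = True, H = False, K = False, P = False, W = True

  (1) P=F, M=F — not both ✓
  (2) {H, C}: 1 true — at least one ✓
  (3) {H, M, W}: 1 true — at most one ✓
  (4) {C, H}: 1 true — exactly one ✓
  (5) H=F, K=F — same ✓
  (6) {H, P, C}: 1 true — exactly one ✓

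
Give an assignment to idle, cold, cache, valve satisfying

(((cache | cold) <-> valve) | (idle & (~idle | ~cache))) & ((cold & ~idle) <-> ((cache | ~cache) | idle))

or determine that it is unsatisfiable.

idle = False; cold = True; cache = True; valve = True

  ((cache | cold) <-> valve) | (idle & (~idle | ~cache)) = True
    (cache | cold) <-> valve = True
      cache | cold = True
    idle & (~idle | ~cache) = False
      ~idle | ~cache = True
        ~idle = True
        ~cache = False
  (cold & ~idle) <-> ((cache | ~cache) | idle) = True
    cold & ~idle = True
      ~idle = True
    (cache | ~cache) | idle = True
      cache | ~cache = True
        ~cache = False
Both conjuncts True, so the formula holds.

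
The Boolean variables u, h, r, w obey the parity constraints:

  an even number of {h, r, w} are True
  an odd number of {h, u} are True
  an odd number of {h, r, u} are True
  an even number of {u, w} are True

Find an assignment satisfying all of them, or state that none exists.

Unsatisfiable — no assignment works.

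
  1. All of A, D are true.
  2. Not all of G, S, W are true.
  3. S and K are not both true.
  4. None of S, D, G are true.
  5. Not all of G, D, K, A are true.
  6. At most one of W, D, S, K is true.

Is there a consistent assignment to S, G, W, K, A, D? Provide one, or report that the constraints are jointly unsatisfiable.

Case D = True:
  Constraint (4) is violated (D=T) — contradiction.
Case D = False:
  Constraint (1) is violated (D=F) — contradiction.
Both cases fail — unsatisfiable.

The formula is unsatisfiable.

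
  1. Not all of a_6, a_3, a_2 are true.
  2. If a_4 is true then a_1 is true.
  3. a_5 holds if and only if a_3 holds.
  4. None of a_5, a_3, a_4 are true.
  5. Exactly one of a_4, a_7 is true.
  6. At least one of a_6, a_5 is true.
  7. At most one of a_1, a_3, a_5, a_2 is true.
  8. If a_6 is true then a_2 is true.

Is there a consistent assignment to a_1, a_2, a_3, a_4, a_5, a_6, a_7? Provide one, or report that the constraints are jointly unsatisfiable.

a_1: False, a_2: True, a_3: False, a_4: False, a_5: False, a_6: True, a_7: True

  (1) {a_6, a_3, a_2}: 2/3 true — not all ✓
  (2) a_4=F ⇒ a_1: vacuous ✓
  (3) a_5=F, a_3=F — same ✓
  (4) {a_5, a_3, a_4}: 0 true — none ✓
  (5) {a_4, a_7}: 1 true — exactly one ✓
  (6) {a_6, a_5}: 1 true — at least one ✓
  (7) {a_1, a_3, a_5, a_2}: 1 true — at most one ✓
  (8) a_6=T ⇒ a_2: T ✓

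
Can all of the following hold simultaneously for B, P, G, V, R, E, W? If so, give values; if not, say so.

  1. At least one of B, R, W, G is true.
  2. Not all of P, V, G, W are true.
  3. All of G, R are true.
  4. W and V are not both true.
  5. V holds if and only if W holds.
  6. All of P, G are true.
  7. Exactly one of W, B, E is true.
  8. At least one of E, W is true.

B = False, P = True, G = True, V = False, R = True, E = True, W = False

  (1) {B, R, W, G}: 2 true — at least one ✓
  (2) {P, V, G, W}: 2/4 true — not all ✓
  (3) {G, R}: all 2 true ✓
  (4) W=F, V=F — not both ✓
  (5) V=F, W=F — same ✓
  (6) {P, G}: all 2 true ✓
  (7) {W, B, E}: 1 true — exactly one ✓
  (8) {E, W}: 1 true — at least one ✓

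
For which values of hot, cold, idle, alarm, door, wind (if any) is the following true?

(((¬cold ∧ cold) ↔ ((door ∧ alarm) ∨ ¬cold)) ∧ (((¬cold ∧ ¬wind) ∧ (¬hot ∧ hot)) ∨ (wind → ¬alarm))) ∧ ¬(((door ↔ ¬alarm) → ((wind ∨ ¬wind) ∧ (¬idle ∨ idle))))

The conjunct ¬(((door ↔ ¬alarm) → ((wind ∨ ¬wind) ∧ (¬idle ∨ idle)))) is unsatisfiable on its own:
  idle = True: simplifies to ¬(((door ↔ ¬alarm) → (wind ∨ ¬wind))).
    wind = True: this becomes ¬(((door ↔ ¬alarm) → True)) = False.
    wind = False: this becomes ¬(((door ↔ ¬alarm) → True)) = False.
  idle = False: simplifies to ¬(((door ↔ ¬alarm) → (wind ∨ ¬wind))).
    wind = True: this becomes ¬(((door ↔ ¬alarm) → True)) = False.
    wind = False: this becomes ¬(((door ↔ ¬alarm) → True)) = False.
So the whole conjunction is unsatisfiable.

No satisfying assignment exists.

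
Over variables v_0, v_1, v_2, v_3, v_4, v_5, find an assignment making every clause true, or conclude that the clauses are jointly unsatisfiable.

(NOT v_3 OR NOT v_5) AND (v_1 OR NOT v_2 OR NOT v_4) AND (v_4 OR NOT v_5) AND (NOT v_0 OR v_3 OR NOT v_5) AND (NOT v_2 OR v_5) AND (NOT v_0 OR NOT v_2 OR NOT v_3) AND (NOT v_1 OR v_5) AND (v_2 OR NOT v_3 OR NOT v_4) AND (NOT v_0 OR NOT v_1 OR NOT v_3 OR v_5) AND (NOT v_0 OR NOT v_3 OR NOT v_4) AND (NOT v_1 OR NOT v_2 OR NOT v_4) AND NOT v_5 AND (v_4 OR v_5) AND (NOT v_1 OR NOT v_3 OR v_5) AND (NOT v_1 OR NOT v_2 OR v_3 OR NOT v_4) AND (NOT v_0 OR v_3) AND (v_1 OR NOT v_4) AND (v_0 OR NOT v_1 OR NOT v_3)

Case v_5 = True:
  Clause (NOT v_5) is falsified — contradiction.
Case v_5 = False:
  (NOT v_2 OR v_5) forces v_2 = False.
  (NOT v_1 OR v_5) forces v_1 = False.
  (v_4 OR v_5) forces v_4 = True.
  Clause (v_1 OR NOT v_4) is falsified — contradiction.
Both cases fail, so the formula is unsatisfiable.

No satisfying assignment exists.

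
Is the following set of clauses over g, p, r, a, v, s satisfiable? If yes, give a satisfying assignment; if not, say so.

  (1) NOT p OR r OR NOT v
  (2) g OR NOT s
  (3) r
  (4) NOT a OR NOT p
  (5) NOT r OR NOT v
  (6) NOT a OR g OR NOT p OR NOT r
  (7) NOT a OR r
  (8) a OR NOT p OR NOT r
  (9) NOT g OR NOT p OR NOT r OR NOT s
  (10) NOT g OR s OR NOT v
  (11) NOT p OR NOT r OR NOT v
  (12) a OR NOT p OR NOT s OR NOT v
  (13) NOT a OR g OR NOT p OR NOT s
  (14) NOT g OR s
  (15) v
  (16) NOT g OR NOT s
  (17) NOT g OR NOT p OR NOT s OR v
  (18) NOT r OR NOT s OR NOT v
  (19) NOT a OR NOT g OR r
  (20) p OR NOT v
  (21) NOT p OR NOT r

No satisfying assignment exists.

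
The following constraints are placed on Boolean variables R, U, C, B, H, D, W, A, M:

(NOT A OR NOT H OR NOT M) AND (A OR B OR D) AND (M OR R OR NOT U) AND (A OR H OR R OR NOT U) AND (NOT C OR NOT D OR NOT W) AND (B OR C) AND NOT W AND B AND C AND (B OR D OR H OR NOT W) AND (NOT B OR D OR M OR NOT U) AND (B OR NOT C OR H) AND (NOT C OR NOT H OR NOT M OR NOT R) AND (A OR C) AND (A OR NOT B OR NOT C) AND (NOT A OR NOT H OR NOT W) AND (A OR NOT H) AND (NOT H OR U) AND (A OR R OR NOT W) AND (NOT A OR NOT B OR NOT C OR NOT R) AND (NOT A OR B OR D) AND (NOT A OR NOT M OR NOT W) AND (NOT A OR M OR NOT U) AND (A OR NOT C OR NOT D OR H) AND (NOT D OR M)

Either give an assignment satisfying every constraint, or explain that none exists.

Unit clause (NOT W) forces W = False.
Unit clause (B) forces B = True.
Unit clause (C) forces C = True.
In (A OR NOT B OR NOT C) only A is left, so A = True.
In (NOT A OR NOT B OR NOT C OR NOT R) only NOT R is left, so R = False.
Set U = True.
  then (M OR R OR NOT U) forces M = True.
  then (NOT A OR NOT H OR NOT M) forces H = False.
Set D = True.
All clauses satisfied.

R = False, U = True, C = True, B = True, H = False, D = True, W = False, A = True, M = True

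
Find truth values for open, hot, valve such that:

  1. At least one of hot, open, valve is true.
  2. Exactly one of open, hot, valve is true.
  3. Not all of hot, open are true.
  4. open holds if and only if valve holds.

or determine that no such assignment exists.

open = False; hot = True; valve = False

  (1) {hot, open, valve}: 1 true — at least one ✓
  (2) {open, hot, valve}: 1 true — exactly one ✓
  (3) {hot, open}: 1/2 true — not all ✓
  (4) open=F, valve=F — same ✓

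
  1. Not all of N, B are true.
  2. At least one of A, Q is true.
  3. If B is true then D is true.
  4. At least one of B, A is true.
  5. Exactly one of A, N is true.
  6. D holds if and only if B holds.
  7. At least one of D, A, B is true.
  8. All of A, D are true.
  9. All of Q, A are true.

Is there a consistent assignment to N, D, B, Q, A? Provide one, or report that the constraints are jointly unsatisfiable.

N = False, D = True, B = True, Q = True, A = True

  (1) {N, B}: 1/2 true — not all ✓
  (2) {A, Q}: 2 true — at least one ✓
  (3) B=T ⇒ D: T ✓
  (4) {B, A}: 2 true — at least one ✓
  (5) {A, N}: 1 true — exactly one ✓
  (6) D=T, B=T — same ✓
  (7) {D, A, B}: 3 true — at least one ✓
  (8) {A, D}: all 2 true ✓
  (9) {Q, A}: all 2 true ✓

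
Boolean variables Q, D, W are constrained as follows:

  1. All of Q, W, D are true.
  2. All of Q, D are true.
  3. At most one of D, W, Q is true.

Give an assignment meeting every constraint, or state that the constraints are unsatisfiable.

UNSATISFIABLE

Case Q = True:
  (1) forces W = True.
  Constraint (3) is violated (W=T, Q=T) — contradiction.
Case Q = False:
  Constraint (1) is violated (Q=F) — contradiction.
Both cases fail — unsatisfiable.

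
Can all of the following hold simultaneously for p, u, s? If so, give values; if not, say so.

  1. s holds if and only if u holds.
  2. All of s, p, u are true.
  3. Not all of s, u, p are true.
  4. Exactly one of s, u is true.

Unsatisfiable — no assignment works.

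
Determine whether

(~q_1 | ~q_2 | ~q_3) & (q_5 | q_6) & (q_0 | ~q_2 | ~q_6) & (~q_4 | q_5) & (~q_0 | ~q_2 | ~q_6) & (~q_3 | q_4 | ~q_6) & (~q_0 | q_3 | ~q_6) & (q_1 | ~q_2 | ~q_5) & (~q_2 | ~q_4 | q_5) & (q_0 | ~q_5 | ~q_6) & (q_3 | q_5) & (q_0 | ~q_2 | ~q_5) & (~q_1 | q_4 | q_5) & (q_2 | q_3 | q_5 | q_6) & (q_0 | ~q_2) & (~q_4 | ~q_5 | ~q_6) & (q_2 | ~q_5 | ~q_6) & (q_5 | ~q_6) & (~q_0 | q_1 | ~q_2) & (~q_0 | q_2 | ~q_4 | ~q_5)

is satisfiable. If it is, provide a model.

q_0: False, q_1: True, q_2: False, q_3: True, q_4: False, q_5: True, q_6: False

Set q_0 = False.
  then (q_0 | ~q_2) forces q_2 = False.
Set q_1 = True.
Set q_3 = True.
Set q_4 = False.
  then (~q_3 | q_4 | ~q_6) forces q_6 = False.
  then (~q_1 | q_4 | q_5) forces q_5 = True.
All clauses satisfied.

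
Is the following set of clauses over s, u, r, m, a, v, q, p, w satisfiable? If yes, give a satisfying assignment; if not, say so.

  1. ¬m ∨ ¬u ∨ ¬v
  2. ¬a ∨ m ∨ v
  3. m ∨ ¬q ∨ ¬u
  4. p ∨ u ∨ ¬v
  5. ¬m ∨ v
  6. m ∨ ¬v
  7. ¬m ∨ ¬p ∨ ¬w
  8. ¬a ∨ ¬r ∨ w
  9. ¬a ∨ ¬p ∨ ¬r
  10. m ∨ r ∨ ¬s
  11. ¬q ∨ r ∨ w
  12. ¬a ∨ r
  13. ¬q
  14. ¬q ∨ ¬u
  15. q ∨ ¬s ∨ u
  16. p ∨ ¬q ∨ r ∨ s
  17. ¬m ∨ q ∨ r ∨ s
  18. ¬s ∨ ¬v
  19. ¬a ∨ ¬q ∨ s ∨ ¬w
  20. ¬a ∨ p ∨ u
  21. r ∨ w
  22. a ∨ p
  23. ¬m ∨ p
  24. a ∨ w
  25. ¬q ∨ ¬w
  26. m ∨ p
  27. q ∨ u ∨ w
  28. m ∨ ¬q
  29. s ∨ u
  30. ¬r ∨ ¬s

s = False; u = True; r = True; m = False; a = False; v = False; q = False; p = True; w = True

Unit clause (¬q) forces q = False.
Set s = False.
  then (s ∨ u) forces u = True.
Set r = True.
Try m = True:
  (¬m ∨ ¬u ∨ ¬v) forces v = False.
  clause (¬m ∨ v) is falsified — backtrack.
So m = False.
  then (m ∨ ¬v) forces v = False.
  then (m ∨ p) forces p = True.
  then (¬a ∨ m ∨ v) forces a = False.
  then (a ∨ w) forces w = True.
All clauses satisfied.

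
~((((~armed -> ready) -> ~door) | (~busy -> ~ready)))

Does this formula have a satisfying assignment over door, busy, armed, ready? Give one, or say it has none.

door = True, busy = False, armed = True, ready = True

  ~((((~armed -> ready) -> ~door) | (~busy -> ~ready))) = True
    ((~armed -> ready) -> ~door) | (~busy -> ~ready) = False
      (~armed -> ready) -> ~door = False
        ~armed -> ready = True
          ~armed = False
        ~door = False
      ~busy -> ~ready = False
        ~busy = True
        ~ready = False
The formula evaluates to True.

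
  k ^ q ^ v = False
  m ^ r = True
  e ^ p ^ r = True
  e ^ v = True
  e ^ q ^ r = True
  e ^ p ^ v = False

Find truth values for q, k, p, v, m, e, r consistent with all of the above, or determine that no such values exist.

q: True; k: False; p: True; v: True; m: True; e: False; r: False

k ^ q ^ v = F ^ T ^ T = False ✓
m ^ r = T ^ F = True ✓
e ^ p ^ r = F ^ T ^ F = True ✓
e ^ v = F ^ T = True ✓
e ^ q ^ r = F ^ T ^ F = True ✓
e ^ p ^ v = F ^ T ^ T = False ✓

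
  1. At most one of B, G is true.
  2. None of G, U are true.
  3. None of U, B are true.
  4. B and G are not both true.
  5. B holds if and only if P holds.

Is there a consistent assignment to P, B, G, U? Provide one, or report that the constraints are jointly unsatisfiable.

P: False, B: False, G: False, U: False

  (1) {B, G}: 0 true — at most one ✓
  (2) {G, U}: 0 true — none ✓
  (3) {U, B}: 0 true — none ✓
  (4) B=F, G=F — not both ✓
  (5) B=F, P=F — same ✓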